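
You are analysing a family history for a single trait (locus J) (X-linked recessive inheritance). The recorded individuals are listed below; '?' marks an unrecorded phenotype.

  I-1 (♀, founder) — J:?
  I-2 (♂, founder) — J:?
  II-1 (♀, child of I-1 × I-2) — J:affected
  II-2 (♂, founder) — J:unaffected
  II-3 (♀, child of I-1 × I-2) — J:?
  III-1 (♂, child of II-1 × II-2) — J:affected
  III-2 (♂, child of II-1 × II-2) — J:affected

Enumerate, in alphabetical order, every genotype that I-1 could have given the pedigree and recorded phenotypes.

I-1 ∈ {X^JX^j, X^jX^j}

J/I-1 ? ·: X^JX^j|X^jX^j
J/I-2 ? ·: X^jY
J/II-1 aff I-1×I-2: X^jX^j
J/II-2 un ·: X^JY
J/II-3 ? I-1×I-2: X^JX^j|X^jX^j
J/III-1 aff II-1×II-2: X^jY
J/III-2 aff II-1×II-2: X^jY
⇒ J over [I-1,I-2,II-1,II-2,II-3,III-1,III-2]: 3 consistent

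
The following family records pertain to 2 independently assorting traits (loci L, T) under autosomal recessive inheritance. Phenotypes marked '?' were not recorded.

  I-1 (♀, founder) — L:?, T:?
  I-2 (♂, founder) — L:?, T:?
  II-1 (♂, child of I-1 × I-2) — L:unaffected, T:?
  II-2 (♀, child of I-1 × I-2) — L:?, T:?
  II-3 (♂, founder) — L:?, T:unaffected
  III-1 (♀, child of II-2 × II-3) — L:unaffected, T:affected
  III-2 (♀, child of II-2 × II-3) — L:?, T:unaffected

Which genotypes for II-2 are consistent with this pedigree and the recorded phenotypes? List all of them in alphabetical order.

II-2 ∈ {LL Tt, LL tt, Ll Tt, Ll tt, ll Tt, ll tt}

L/I-1 ? ·: LL|Ll|ll
L/I-2 ? ·: LL|Ll|ll
L/II-1 un I-1×I-2: LL|Ll
L/II-2 ? I-1×I-2: LL|Ll|ll
L/II-3 ? ·: LL|Ll|ll
L/III-1 un II-2×II-3: LL|Ll
L/III-2 ? II-2×II-3: LL|Ll|ll
⇒ L over [I-1,I-2,II-1,II-2,II-3,III-1,III-2]: 174 consistent
T/I-1 ? ·: TT|Tt|tt
T/I-2 ? ·: TT|Tt|tt
T/II-1 ? I-1×I-2: TT|Tt|tt
T/II-2 ? I-1×I-2: Tt|tt
T/II-3 un ·: Tt
T/III-1 aff II-2×II-3: tt
T/III-2 un II-2×II-3: TT|Tt
⇒ T over [I-1,I-2,II-1,II-2,II-3,III-1,III-2]: 34 consistent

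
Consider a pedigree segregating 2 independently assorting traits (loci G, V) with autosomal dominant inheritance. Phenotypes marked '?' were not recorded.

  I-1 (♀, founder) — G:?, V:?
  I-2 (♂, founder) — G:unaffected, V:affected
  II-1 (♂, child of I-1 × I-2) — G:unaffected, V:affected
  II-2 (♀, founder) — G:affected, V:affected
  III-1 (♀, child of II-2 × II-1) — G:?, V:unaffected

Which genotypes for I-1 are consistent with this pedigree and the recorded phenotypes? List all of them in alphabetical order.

I-1 ∈ {Gg VV, Gg Vv, Gg vv, gg VV, gg Vv, gg vv}

G/I-1 ? ·: gg|Gg
G/I-2 un ·: gg
G/II-1 un I-1×I-2: gg
G/II-2 aff ·: Gg|GG
G/III-1 ? II-2×II-1: gg|Gg
⇒ G over [I-1,I-2,II-1,II-2,III-1]: 6 consistent
V/I-1 ? ·: vv|Vv|VV
V/I-2 aff ·: Vv|VV
V/II-1 aff I-1×I-2: Vv
V/II-2 aff ·: Vv
V/III-1 un II-2×II-1: vv
⇒ V over [I-1,I-2,II-1,II-2,III-1]: 5 consistent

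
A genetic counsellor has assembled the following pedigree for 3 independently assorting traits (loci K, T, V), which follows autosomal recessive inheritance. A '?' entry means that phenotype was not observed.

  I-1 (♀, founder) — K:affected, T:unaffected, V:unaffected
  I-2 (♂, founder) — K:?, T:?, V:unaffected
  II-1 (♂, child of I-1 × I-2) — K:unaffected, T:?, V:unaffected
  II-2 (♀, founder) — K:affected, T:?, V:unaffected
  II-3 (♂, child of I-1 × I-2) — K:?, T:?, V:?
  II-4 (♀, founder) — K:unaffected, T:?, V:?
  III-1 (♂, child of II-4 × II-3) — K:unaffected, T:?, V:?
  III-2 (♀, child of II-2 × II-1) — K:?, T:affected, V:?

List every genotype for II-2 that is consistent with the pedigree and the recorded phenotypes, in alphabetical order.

II-2 ∈ {kk Tt VV, kk Tt Vv, kk tt VV, kk tt Vv}

K/I-1 aff ·: kk
K/I-2 ? ·: KK|Kk
K/II-1 un I-1×I-2: Kk
K/II-2 aff ·: kk
K/II-3 ? I-1×I-2: Kk|kk
K/II-4 un ·: KK|Kk
K/III-1 un II-4×II-3: KK|Kk
K/III-2 ? II-2×II-1: Kk|kk
⇒ K over [I-1,I-2,II-1,II-2,II-3,II-4,III-1,III-2]: 20 consistent
T/I-1 un ·: TT|Tt
T/I-2 ? ·: TT|Tt|tt
T/II-1 ? I-1×I-2: Tt|tt
T/II-2 ? ·: Tt|tt
T/II-3 ? I-1×I-2: TT|Tt|tt
T/II-4 ? ·: TT|Tt|tt
T/III-1 ? II-4×II-3: TT|Tt|tt
T/III-2 aff II-2×II-1: tt
⇒ T over [I-1,I-2,II-1,II-2,II-3,II-4,III-1,III-2]: 162 consistent
V/I-1 un ·: VV|Vv
V/I-2 un ·: VV|Vv
V/II-1 un I-1×I-2: VV|Vv
V/II-2 un ·: VV|Vv
V/II-3 ? I-1×I-2: VV|Vv|vv
V/II-4 ? ·: VV|Vv|vv
V/III-1 ? II-4×II-3: VV|Vv|vv
V/III-2 ? II-2×II-1: VV|Vv|vv
⇒ V over [I-1,I-2,II-1,II-2,II-3,II-4,III-1,III-2]: 308 consistent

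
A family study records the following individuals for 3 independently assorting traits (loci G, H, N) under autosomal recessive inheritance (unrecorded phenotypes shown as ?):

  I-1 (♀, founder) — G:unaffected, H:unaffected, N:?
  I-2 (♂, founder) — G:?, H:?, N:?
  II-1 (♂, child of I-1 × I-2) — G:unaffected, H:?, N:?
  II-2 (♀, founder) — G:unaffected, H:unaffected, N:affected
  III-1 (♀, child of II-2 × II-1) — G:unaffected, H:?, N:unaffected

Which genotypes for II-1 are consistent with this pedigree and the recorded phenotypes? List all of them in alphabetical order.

G/I-1 un ·: GG|Gg
G/I-2 ? ·: GG|Gg|gg
G/II-1 un I-1×I-2: GG|Gg
G/II-2 un ·: GG|Gg
G/III-1 un II-2×II-1: GG|Gg
⇒ G over [I-1,I-2,II-1,II-2,III-1]: 32 consistent
H/I-1 un ·: HH|Hh
H/I-2 ? ·: HH|Hh|hh
H/II-1 ? I-1×I-2: HH|Hh|hh
H/II-2 un ·: HH|Hh
H/III-1 ? II-2×II-1: HH|Hh|hh
⇒ H over [I-1,I-2,II-1,II-2,III-1]: 43 consistent
N/I-1 ? ·: NN|Nn|nn
N/I-2 ? ·: NN|Nn|nn
N/II-1 ? I-1×I-2: NN|Nn
N/II-2 aff ·: nn
N/III-1 un II-2×II-1: Nn
⇒ N over [I-1,I-2,II-1,II-2,III-1]: 11 consistent

II-1 ∈ {GG HH NN, GG HH Nn, GG Hh NN, GG Hh Nn, GG hh NN, GG hh Nn, Gg HH NN, Gg HH Nn, Gg Hh NN, Gg Hh Nn, Gg hh NN, Gg hh Nn}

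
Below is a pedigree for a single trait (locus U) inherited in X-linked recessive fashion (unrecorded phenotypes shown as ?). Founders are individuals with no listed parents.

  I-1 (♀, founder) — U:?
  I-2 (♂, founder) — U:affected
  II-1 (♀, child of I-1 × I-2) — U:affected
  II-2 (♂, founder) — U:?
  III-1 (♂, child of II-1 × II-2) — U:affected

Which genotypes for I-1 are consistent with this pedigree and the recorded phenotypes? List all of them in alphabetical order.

I-1 ∈ {X^UX^u, X^uX^u}

U/I-1 ? ·: X^UX^u|X^uX^u
U/I-2 aff ·: X^uY
U/II-1 aff I-1×I-2: X^uX^u
U/II-2 ? ·: X^UY|X^uY
U/III-1 aff II-1×II-2: X^uY
⇒ U over [I-1,I-2,II-1,II-2,III-1]: 4 consistent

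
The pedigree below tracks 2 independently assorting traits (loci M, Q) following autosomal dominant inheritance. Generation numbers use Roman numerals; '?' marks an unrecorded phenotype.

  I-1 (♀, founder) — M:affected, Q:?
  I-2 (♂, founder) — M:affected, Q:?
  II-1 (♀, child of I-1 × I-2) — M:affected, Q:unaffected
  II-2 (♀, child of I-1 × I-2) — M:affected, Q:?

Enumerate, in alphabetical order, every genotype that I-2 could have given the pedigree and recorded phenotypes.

I-2 ∈ {MM Qq, MM qq, Mm Qq, Mm qq}

M/I-1 aff ·: Mm|MM
M/I-2 aff ·: Mm|MM
M/II-1 aff I-1×I-2: Mm|MM
M/II-2 aff I-1×I-2: Mm|MM
⇒ M over [I-1,I-2,II-1,II-2]: 13 consistent
Q/I-1 ? ·: qq|Qq
Q/I-2 ? ·: qq|Qq
Q/II-1 un I-1×I-2: qq
Q/II-2 ? I-1×I-2: qq|Qq|QQ
⇒ Q over [I-1,I-2,II-1,II-2]: 8 consistent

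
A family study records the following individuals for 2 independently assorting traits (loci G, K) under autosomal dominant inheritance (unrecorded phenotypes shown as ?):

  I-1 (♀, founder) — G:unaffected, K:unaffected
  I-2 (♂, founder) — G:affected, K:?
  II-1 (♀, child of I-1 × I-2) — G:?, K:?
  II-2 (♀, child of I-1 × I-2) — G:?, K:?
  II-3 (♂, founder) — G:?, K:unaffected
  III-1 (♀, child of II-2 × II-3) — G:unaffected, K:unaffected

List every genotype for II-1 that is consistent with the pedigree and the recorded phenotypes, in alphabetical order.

G/I-1 un ·: gg
G/I-2 aff ·: Gg|GG
G/II-1 ? I-1×I-2: gg|Gg
G/II-2 ? I-1×I-2: gg|Gg
G/II-3 ? ·: gg|Gg
G/III-1 un II-2×II-3: gg
⇒ G over [I-1,I-2,II-1,II-2,II-3,III-1]: 10 consistent
K/I-1 un ·: kk
K/I-2 ? ·: kk|Kk|KK
K/II-1 ? I-1×I-2: kk|Kk
K/II-2 ? I-1×I-2: kk|Kk
K/II-3 un ·: kk
K/III-1 un II-2×II-3: kk
⇒ K over [I-1,I-2,II-1,II-2,II-3,III-1]: 6 consistent

II-1 ∈ {Gg Kk, Gg kk, gg Kk, gg kk}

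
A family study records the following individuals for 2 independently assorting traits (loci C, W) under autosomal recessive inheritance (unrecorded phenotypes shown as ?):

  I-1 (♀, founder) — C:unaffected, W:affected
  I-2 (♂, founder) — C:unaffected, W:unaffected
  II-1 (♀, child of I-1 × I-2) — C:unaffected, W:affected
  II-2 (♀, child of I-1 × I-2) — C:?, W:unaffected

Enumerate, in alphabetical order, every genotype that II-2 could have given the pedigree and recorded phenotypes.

C/I-1 un ·: CC|Cc
C/I-2 un ·: CC|Cc
C/II-1 un I-1×I-2: CC|Cc
C/II-2 ? I-1×I-2: CC|Cc|cc
⇒ C over [I-1,I-2,II-1,II-2]: 15 consistent
W/I-1 aff ·: ww
W/I-2 un ·: Ww
W/II-1 aff I-1×I-2: ww
W/II-2 un I-1×I-2: Ww
⇒ W over [I-1,I-2,II-1,II-2]: 1 consistent

II-2 ∈ {CC Ww, Cc Ww, cc Ww}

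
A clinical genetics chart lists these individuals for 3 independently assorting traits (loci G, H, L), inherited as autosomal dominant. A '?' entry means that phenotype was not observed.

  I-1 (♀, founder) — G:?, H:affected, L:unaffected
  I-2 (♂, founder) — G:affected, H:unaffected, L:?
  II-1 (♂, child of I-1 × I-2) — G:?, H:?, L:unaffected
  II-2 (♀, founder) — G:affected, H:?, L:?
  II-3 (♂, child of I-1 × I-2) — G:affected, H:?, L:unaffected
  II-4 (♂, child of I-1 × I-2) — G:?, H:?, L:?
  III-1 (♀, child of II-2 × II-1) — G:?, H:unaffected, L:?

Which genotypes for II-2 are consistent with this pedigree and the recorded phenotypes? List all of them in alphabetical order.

II-2 ∈ {GG Hh LL, GG Hh Ll, GG Hh ll, GG hh LL, GG hh Ll, GG hh ll, Gg Hh LL, Gg Hh Ll, Gg Hh ll, Gg hh LL, Gg hh Ll, Gg hh ll}

G/I-1 ? ·: gg|Gg|GG
G/I-2 aff ·: Gg|GG
G/II-1 ? I-1×I-2: gg|Gg|GG
G/II-2 aff ·: Gg|GG
G/II-3 aff I-1×I-2: Gg|GG
G/II-4 ? I-1×I-2: gg|Gg|GG
G/III-1 ? II-2×II-1: gg|Gg|GG
⇒ G over [I-1,I-2,II-1,II-2,II-3,II-4,III-1]: 154 consistent
H/I-1 aff ·: Hh|HH
H/I-2 un ·: hh
H/II-1 ? I-1×I-2: hh|Hh
H/II-2 ? ·: hh|Hh
H/II-3 ? I-1×I-2: hh|Hh
H/II-4 ? I-1×I-2: hh|Hh
H/III-1 un II-2×II-1: hh
⇒ H over [I-1,I-2,II-1,II-2,II-3,II-4,III-1]: 18 consistent
L/I-1 un ·: ll
L/I-2 ? ·: ll|Ll
L/II-1 un I-1×I-2: ll
L/II-2 ? ·: ll|Ll|LL
L/II-3 un I-1×I-2: ll
L/II-4 ? I-1×I-2: ll|Ll
L/III-1 ? II-2×II-1: ll|Ll
⇒ L over [I-1,I-2,II-1,II-2,II-3,II-4,III-1]: 12 consistent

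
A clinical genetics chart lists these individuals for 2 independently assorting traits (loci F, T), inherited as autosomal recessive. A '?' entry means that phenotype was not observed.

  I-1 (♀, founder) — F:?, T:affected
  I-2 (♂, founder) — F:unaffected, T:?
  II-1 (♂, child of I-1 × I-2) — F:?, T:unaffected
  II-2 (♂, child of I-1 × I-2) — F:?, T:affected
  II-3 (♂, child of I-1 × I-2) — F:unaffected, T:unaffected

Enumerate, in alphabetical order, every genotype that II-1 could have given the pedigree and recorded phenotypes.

F/I-1 ? ·: FF|Ff|ff
F/I-2 un ·: FF|Ff
F/II-1 ? I-1×I-2: FF|Ff|ff
F/II-2 ? I-1×I-2: FF|Ff|ff
F/II-3 un I-1×I-2: FF|Ff
⇒ F over [I-1,I-2,II-1,II-2,II-3]: 40 consistent
T/I-1 aff ·: tt
T/I-2 ? ·: Tt
T/II-1 un I-1×I-2: Tt
T/II-2 aff I-1×I-2: tt
T/II-3 un I-1×I-2: Tt
⇒ T over [I-1,I-2,II-1,II-2,II-3]: 1 consistent

II-1 ∈ {FF Tt, Ff Tt, ff Tt}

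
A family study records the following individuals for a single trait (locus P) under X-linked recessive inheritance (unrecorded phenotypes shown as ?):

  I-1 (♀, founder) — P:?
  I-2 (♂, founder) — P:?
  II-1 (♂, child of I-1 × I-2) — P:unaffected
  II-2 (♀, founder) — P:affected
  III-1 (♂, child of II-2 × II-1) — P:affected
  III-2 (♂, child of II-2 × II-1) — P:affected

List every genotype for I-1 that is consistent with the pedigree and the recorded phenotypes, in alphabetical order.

P/I-1 ? ·: X^PX^P|X^PX^p
P/I-2 ? ·: X^PY|X^pY
P/II-1 un I-1×I-2: X^PY
P/II-2 aff ·: X^pX^p
P/III-1 aff II-2×II-1: X^pY
P/III-2 aff II-2×II-1: X^pY
⇒ P over [I-1,I-2,II-1,II-2,III-1,III-2]: 4 consistent

I-1 ∈ {X^PX^P, X^PX^p}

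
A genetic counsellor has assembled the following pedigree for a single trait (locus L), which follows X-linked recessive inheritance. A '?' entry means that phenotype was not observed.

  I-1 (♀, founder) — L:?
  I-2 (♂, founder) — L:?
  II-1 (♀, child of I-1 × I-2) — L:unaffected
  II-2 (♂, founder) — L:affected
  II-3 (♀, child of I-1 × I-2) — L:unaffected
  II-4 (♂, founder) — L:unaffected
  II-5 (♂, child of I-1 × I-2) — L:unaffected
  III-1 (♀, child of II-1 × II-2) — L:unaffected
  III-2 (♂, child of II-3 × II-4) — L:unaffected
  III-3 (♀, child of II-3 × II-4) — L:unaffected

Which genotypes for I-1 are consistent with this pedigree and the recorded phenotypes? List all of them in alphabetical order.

L/I-1 ? ·: X^LX^L|X^LX^l
L/I-2 ? ·: X^LY|X^lY
L/II-1 un I-1×I-2: X^LX^L|X^LX^l
L/II-2 aff ·: X^lY
L/II-3 un I-1×I-2: X^LX^L|X^LX^l
L/II-4 un ·: X^LY
L/II-5 un I-1×I-2: X^LY
L/III-1 un II-1×II-2: X^LX^l
L/III-2 un II-3×II-4: X^LY
L/III-3 un II-3×II-4: X^LX^L|X^LX^l
⇒ L over [I-1,I-2,II-1,II-2,II-3,II-4,II-5,III-1,III-2,III-3]: 11 consistent

I-1 ∈ {X^LX^L, X^LX^l}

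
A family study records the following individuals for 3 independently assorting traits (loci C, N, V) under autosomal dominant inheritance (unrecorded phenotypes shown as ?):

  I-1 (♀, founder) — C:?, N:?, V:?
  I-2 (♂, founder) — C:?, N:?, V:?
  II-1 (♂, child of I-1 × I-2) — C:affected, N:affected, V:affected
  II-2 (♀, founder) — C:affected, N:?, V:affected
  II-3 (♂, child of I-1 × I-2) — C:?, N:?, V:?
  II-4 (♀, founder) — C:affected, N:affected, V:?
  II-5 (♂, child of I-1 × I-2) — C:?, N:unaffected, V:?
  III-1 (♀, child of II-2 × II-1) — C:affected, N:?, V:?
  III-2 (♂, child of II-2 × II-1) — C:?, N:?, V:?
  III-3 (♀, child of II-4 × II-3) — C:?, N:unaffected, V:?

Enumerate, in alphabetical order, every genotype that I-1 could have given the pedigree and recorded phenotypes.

I-1 ∈ {CC Nn VV, CC Nn Vv, CC Nn vv, CC nn VV, CC nn Vv, CC nn vv, Cc Nn VV, Cc Nn Vv, Cc Nn vv, Cc nn VV, Cc nn Vv, Cc nn vv, cc Nn VV, cc Nn Vv, cc Nn vv, cc nn VV, cc nn Vv, cc nn vv}

C/I-1 ? ·: cc|Cc|CC
C/I-2 ? ·: cc|Cc|CC
C/II-1 aff I-1×I-2: Cc|CC
C/II-2 aff ·: Cc|CC
C/II-3 ? I-1×I-2: cc|Cc|CC
C/II-4 aff ·: Cc|CC
C/II-5 ? I-1×I-2: cc|Cc|CC
C/III-1 aff II-2×II-1: Cc|CC
C/III-2 ? II-2×II-1: cc|Cc|CC
C/III-3 ? II-4×II-3: cc|Cc|CC
⇒ C over [I-1,I-2,II-1,II-2,II-3,II-4,II-5,III-1,III-2,III-3]: 1410 consistent
N/I-1 ? ·: nn|Nn
N/I-2 ? ·: nn|Nn
N/II-1 aff I-1×I-2: Nn|NN
N/II-2 ? ·: nn|Nn|NN
N/II-3 ? I-1×I-2: nn|Nn
N/II-4 aff ·: Nn
N/II-5 un I-1×I-2: nn
N/III-1 ? II-2×II-1: nn|Nn|NN
N/III-2 ? II-2×II-1: nn|Nn|NN
N/III-3 un II-4×II-3: nn
⇒ N over [I-1,I-2,II-1,II-2,II-3,II-4,II-5,III-1,III-2,III-3]: 114 consistent
V/I-1 ? ·: vv|Vv|VV
V/I-2 ? ·: vv|Vv|VV
V/II-1 aff I-1×I-2: Vv|VV
V/II-2 aff ·: Vv|VV
V/II-3 ? I-1×I-2: vv|Vv|VV
V/II-4 ? ·: vv|Vv|VV
V/II-5 ? I-1×I-2: vv|Vv|VV
V/III-1 ? II-2×II-1: vv|Vv|VV
V/III-2 ? II-2×II-1: vv|Vv|VV
V/III-3 ? II-4×II-3: vv|Vv|VV
⇒ V over [I-1,I-2,II-1,II-2,II-3,II-4,II-5,III-1,III-2,III-3]: 2376 consistent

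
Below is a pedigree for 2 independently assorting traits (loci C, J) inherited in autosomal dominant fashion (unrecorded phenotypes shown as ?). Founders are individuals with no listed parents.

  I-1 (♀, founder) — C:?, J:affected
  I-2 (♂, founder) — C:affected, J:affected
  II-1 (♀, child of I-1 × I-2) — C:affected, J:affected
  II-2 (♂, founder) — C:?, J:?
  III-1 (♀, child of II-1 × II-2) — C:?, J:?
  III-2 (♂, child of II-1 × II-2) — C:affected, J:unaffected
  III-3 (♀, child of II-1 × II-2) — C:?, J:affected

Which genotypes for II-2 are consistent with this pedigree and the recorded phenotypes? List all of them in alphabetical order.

II-2 ∈ {CC Jj, CC jj, Cc Jj, Cc jj, cc Jj, cc jj}

C/I-1 ? ·: cc|Cc|CC
C/I-2 aff ·: Cc|CC
C/II-1 aff I-1×I-2: Cc|CC
C/II-2 ? ·: cc|Cc|CC
C/III-1 ? II-1×II-2: cc|Cc|CC
C/III-2 aff II-1×II-2: Cc|CC
C/III-3 ? II-1×II-2: cc|Cc|CC
⇒ C over [I-1,I-2,II-1,II-2,III-1,III-2,III-3]: 190 consistent
J/I-1 aff ·: Jj|JJ
J/I-2 aff ·: Jj|JJ
J/II-1 aff I-1×I-2: Jj
J/II-2 ? ·: jj|Jj
J/III-1 ? II-1×II-2: jj|Jj|JJ
J/III-2 un II-1×II-2: jj
J/III-3 aff II-1×II-2: Jj|JJ
⇒ J over [I-1,I-2,II-1,II-2,III-1,III-2,III-3]: 24 consistent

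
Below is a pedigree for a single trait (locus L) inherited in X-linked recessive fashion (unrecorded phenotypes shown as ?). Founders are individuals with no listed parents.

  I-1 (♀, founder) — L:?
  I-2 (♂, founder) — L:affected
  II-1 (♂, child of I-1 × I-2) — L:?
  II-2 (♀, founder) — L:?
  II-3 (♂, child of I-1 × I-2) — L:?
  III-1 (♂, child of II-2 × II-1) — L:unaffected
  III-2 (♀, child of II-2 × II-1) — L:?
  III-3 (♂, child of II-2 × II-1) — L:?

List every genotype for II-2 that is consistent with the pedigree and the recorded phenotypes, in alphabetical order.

L/I-1 ? ·: X^LX^L|X^LX^l|X^lX^l
L/I-2 aff ·: X^lY
L/II-1 ? I-1×I-2: X^LY|X^lY
L/II-2 ? ·: X^LX^L|X^LX^l
L/II-3 ? I-1×I-2: X^LY|X^lY
L/III-1 un II-2×II-1: X^LY
L/III-2 ? II-2×II-1: X^LX^L|X^LX^l|X^lX^l
L/III-3 ? II-2×II-1: X^LY|X^lY
⇒ L over [I-1,I-2,II-1,II-2,II-3,III-1,III-2,III-3]: 30 consistent

II-2 ∈ {X^LX^L, X^LX^l}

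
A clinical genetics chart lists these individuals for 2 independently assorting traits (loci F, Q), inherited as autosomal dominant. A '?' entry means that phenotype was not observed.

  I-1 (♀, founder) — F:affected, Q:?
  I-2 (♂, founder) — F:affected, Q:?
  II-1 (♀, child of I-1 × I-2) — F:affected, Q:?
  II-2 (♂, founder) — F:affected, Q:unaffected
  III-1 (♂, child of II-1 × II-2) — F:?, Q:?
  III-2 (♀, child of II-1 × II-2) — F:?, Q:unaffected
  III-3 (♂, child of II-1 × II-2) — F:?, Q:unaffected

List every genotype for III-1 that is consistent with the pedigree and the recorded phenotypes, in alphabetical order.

F/I-1 aff ·: Ff|FF
F/I-2 aff ·: Ff|FF
F/II-1 aff I-1×I-2: Ff|FF
F/II-2 aff ·: Ff|FF
F/III-1 ? II-1×II-2: ff|Ff|FF
F/III-2 ? II-1×II-2: ff|Ff|FF
F/III-3 ? II-1×II-2: ff|Ff|FF
⇒ F over [I-1,I-2,II-1,II-2,III-1,III-2,III-3]: 141 consistent
Q/I-1 ? ·: qq|Qq|QQ
Q/I-2 ? ·: qq|Qq|QQ
Q/II-1 ? I-1×I-2: qq|Qq
Q/II-2 un ·: qq
Q/III-1 ? II-1×II-2: qq|Qq
Q/III-2 un II-1×II-2: qq
Q/III-3 un II-1×II-2: qq
⇒ Q over [I-1,I-2,II-1,II-2,III-1,III-2,III-3]: 18 consistent

III-1 ∈ {FF Qq, FF qq, Ff Qq, Ff qq, ff Qq, ff qq}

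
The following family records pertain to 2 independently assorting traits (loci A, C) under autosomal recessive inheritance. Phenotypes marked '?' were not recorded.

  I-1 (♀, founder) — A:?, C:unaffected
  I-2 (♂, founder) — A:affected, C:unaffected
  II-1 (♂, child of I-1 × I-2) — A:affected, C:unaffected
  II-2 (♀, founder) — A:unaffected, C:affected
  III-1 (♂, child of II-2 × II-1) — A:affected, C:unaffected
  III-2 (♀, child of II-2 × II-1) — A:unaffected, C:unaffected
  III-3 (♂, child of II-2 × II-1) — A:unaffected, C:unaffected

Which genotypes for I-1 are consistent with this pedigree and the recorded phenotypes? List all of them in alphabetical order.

A/I-1 ? ·: Aa|aa
A/I-2 aff ·: aa
A/II-1 aff I-1×I-2: aa
A/II-2 un ·: Aa
A/III-1 aff II-2×II-1: aa
A/III-2 un II-2×II-1: Aa
A/III-3 un II-2×II-1: Aa
⇒ A over [I-1,I-2,II-1,II-2,III-1,III-2,III-3]: 2 consistent
C/I-1 un ·: CC|Cc
C/I-2 un ·: CC|Cc
C/II-1 un I-1×I-2: CC|Cc
C/II-2 aff ·: cc
C/III-1 un II-2×II-1: Cc
C/III-2 un II-2×II-1: Cc
C/III-3 un II-2×II-1: Cc
⇒ C over [I-1,I-2,II-1,II-2,III-1,III-2,III-3]: 7 consistent

I-1 ∈ {Aa CC, Aa Cc, aa CC, aa Cc}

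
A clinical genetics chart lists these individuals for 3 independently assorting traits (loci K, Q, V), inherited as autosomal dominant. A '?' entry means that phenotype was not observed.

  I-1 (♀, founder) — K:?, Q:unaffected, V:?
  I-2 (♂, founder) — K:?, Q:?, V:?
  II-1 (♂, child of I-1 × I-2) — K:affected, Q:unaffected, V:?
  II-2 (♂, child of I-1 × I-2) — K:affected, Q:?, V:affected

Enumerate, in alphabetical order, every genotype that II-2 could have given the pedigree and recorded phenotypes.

K/I-1 ? ·: kk|Kk|KK
K/I-2 ? ·: kk|Kk|KK
K/II-1 aff I-1×I-2: Kk|KK
K/II-2 aff I-1×I-2: Kk|KK
⇒ K over [I-1,I-2,II-1,II-2]: 17 consistent
Q/I-1 un ·: qq
Q/I-2 ? ·: qq|Qq
Q/II-1 un I-1×I-2: qq
Q/II-2 ? I-1×I-2: qq|Qq
⇒ Q over [I-1,I-2,II-1,II-2]: 3 consistent
V/I-1 ? ·: vv|Vv|VV
V/I-2 ? ·: vv|Vv|VV
V/II-1 ? I-1×I-2: vv|Vv|VV
V/II-2 aff I-1×I-2: Vv|VV
⇒ V over [I-1,I-2,II-1,II-2]: 21 consistent

II-2 ∈ {KK Qq VV, KK Qq Vv, KK qq VV, KK qq Vv, Kk Qq VV, Kk Qq Vv, Kk qq VV, Kk qq Vv}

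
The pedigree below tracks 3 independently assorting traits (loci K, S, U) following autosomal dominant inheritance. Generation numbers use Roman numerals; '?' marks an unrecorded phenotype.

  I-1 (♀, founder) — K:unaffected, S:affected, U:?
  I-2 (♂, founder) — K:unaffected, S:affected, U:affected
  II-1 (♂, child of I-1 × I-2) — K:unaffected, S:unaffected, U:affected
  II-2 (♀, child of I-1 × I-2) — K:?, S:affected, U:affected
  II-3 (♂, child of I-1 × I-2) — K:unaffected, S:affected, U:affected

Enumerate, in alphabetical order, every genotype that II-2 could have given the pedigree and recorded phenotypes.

K/I-1 un ·: kk
K/I-2 un ·: kk
K/II-1 un I-1×I-2: kk
K/II-2 ? I-1×I-2: kk
K/II-3 un I-1×I-2: kk
⇒ K over [I-1,I-2,II-1,II-2,II-3]: 1 consistent
S/I-1 aff ·: Ss
S/I-2 aff ·: Ss
S/II-1 un I-1×I-2: ss
S/II-2 aff I-1×I-2: Ss|SS
S/II-3 aff I-1×I-2: Ss|SS
⇒ S over [I-1,I-2,II-1,II-2,II-3]: 4 consistent
U/I-1 ? ·: uu|Uu|UU
U/I-2 aff ·: Uu|UU
U/II-1 aff I-1×I-2: Uu|UU
U/II-2 aff I-1×I-2: Uu|UU
U/II-3 aff I-1×I-2: Uu|UU
⇒ U over [I-1,I-2,II-1,II-2,II-3]: 27 consistent

II-2 ∈ {kk SS UU, kk SS Uu, kk Ss UU, kk Ss Uu}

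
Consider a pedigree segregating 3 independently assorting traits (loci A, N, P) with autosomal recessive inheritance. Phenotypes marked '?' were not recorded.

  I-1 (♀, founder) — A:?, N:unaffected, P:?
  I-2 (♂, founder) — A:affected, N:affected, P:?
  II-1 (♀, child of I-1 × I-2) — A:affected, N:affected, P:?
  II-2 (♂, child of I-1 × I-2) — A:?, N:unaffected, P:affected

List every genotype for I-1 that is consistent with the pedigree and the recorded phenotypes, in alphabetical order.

A/I-1 ? ·: Aa|aa
A/I-2 aff ·: aa
A/II-1 aff I-1×I-2: aa
A/II-2 ? I-1×I-2: Aa|aa
⇒ A over [I-1,I-2,II-1,II-2]: 3 consistent
N/I-1 un ·: Nn
N/I-2 aff ·: nn
N/II-1 aff I-1×I-2: nn
N/II-2 un I-1×I-2: Nn
⇒ N over [I-1,I-2,II-1,II-2]: 1 consistent
P/I-1 ? ·: Pp|pp
P/I-2 ? ·: Pp|pp
P/II-1 ? I-1×I-2: PP|Pp|pp
P/II-2 aff I-1×I-2: pp
⇒ P over [I-1,I-2,II-1,II-2]: 8 consistent

I-1 ∈ {Aa Nn Pp, Aa Nn pp, aa Nn Pp, aa Nn pp}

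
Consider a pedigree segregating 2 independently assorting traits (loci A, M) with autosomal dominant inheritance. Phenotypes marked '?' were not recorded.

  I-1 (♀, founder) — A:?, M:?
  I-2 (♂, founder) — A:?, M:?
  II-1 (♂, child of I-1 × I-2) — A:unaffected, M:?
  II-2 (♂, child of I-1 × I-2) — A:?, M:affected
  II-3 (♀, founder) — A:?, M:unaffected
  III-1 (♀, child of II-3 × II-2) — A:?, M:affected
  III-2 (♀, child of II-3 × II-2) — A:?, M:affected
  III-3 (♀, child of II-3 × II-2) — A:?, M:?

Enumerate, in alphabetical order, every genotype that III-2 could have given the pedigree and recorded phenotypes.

III-2 ∈ {AA Mm, Aa Mm, aa Mm}

A/I-1 ? ·: aa|Aa
A/I-2 ? ·: aa|Aa
A/II-1 un I-1×I-2: aa
A/II-2 ? I-1×I-2: aa|Aa|AA
A/II-3 ? ·: aa|Aa|AA
A/III-1 ? II-3×II-2: aa|Aa|AA
A/III-2 ? II-3×II-2: aa|Aa|AA
A/III-3 ? II-3×II-2: aa|Aa|AA
⇒ A over [I-1,I-2,II-1,II-2,II-3,III-1,III-2,III-3]: 179 consistent
M/I-1 ? ·: mm|Mm|MM
M/I-2 ? ·: mm|Mm|MM
M/II-1 ? I-1×I-2: mm|Mm|MM
M/II-2 aff I-1×I-2: Mm|MM
M/II-3 un ·: mm
M/III-1 aff II-3×II-2: Mm
M/III-2 aff II-3×II-2: Mm
M/III-3 ? II-3×II-2: mm|Mm
⇒ M over [I-1,I-2,II-1,II-2,II-3,III-1,III-2,III-3]: 34 consistent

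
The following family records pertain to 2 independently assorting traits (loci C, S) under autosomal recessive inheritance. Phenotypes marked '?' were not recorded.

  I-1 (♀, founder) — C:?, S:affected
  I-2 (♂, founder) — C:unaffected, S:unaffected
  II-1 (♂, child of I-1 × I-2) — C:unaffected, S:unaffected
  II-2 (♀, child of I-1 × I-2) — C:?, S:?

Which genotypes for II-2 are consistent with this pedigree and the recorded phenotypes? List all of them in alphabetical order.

C/I-1 ? ·: CC|Cc|cc
C/I-2 un ·: CC|Cc
C/II-1 un I-1×I-2: CC|Cc
C/II-2 ? I-1×I-2: CC|Cc|cc
⇒ C over [I-1,I-2,II-1,II-2]: 18 consistent
S/I-1 aff ·: ss
S/I-2 un ·: SS|Ss
S/II-1 un I-1×I-2: Ss
S/II-2 ? I-1×I-2: Ss|ss
⇒ S over [I-1,I-2,II-1,II-2]: 3 consistent

II-2 ∈ {CC Ss, CC ss, Cc Ss, Cc ss, cc Ss, cc ss}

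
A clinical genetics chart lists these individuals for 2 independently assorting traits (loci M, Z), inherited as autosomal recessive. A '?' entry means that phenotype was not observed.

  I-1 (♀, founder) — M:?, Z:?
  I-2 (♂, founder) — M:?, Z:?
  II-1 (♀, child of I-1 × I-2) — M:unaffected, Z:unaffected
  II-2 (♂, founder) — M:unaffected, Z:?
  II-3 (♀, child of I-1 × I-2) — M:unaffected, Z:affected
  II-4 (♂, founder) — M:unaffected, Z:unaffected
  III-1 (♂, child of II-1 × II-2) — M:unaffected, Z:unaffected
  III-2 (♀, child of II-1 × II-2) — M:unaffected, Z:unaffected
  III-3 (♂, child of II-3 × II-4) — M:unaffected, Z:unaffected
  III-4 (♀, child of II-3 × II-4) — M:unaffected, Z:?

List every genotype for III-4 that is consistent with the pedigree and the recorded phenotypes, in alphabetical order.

III-4 ∈ {MM Zz, MM zz, Mm Zz, Mm zz}

M/I-1 ? ·: MM|Mm|mm
M/I-2 ? ·: MM|Mm|mm
M/II-1 un I-1×I-2: MM|Mm
M/II-2 un ·: MM|Mm
M/II-3 un I-1×I-2: MM|Mm
M/II-4 un ·: MM|Mm
M/III-1 un II-1×II-2: MM|Mm
M/III-2 un II-1×II-2: MM|Mm
M/III-3 un II-3×II-4: MM|Mm
M/III-4 un II-3×II-4: MM|Mm
⇒ M over [I-1,I-2,II-1,II-2,II-3,II-4,III-1,III-2,III-3,III-4]: 788 consistent
Z/I-1 ? ·: Zz|zz
Z/I-2 ? ·: Zz|zz
Z/II-1 un I-1×I-2: ZZ|Zz
Z/II-2 ? ·: ZZ|Zz|zz
Z/II-3 aff I-1×I-2: zz
Z/II-4 un ·: ZZ|Zz
Z/III-1 un II-1×II-2: ZZ|Zz
Z/III-2 un II-1×II-2: ZZ|Zz
Z/III-3 un II-3×II-4: Zz
Z/III-4 ? II-3×II-4: Zz|zz
⇒ Z over [I-1,I-2,II-1,II-2,II-3,II-4,III-1,III-2,III-3,III-4]: 99 consistent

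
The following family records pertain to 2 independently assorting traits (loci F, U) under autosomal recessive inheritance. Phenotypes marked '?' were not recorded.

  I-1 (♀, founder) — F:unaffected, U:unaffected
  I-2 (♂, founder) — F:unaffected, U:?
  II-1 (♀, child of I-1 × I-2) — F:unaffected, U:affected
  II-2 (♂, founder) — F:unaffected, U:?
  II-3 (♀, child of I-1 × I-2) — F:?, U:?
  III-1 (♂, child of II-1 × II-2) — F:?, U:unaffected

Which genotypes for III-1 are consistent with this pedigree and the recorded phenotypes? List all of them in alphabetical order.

F/I-1 un ·: FF|Ff
F/I-2 un ·: FF|Ff
F/II-1 un I-1×I-2: FF|Ff
F/II-2 un ·: FF|Ff
F/II-3 ? I-1×I-2: FF|Ff|ff
F/III-1 ? II-1×II-2: FF|Ff|ff
⇒ F over [I-1,I-2,II-1,II-2,II-3,III-1]: 59 consistent
U/I-1 un ·: Uu
U/I-2 ? ·: Uu|uu
U/II-1 aff I-1×I-2: uu
U/II-2 ? ·: UU|Uu
U/II-3 ? I-1×I-2: UU|Uu|uu
U/III-1 un II-1×II-2: Uu
⇒ U over [I-1,I-2,II-1,II-2,II-3,III-1]: 10 consistent

III-1 ∈ {FF Uu, Ff Uu, ff Uu}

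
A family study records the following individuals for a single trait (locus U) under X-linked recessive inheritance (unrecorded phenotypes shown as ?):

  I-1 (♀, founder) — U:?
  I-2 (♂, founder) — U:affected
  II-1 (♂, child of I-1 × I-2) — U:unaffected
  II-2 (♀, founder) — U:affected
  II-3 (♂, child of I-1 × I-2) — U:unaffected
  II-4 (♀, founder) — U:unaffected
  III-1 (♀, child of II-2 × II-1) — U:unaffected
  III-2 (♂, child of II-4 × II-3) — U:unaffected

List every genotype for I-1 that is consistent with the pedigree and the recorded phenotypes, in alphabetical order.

I-1 ∈ {X^UX^U, X^UX^u}

U/I-1 ? ·: X^UX^U|X^UX^u
U/I-2 aff ·: X^uY
U/II-1 un I-1×I-2: X^UY
U/II-2 aff ·: X^uX^u
U/II-3 un I-1×I-2: X^UY
U/II-4 un ·: X^UX^U|X^UX^u
U/III-1 un II-2×II-1: X^UX^u
U/III-2 un II-4×II-3: X^UY
⇒ U over [I-1,I-2,II-1,II-2,II-3,II-4,III-1,III-2]: 4 consistent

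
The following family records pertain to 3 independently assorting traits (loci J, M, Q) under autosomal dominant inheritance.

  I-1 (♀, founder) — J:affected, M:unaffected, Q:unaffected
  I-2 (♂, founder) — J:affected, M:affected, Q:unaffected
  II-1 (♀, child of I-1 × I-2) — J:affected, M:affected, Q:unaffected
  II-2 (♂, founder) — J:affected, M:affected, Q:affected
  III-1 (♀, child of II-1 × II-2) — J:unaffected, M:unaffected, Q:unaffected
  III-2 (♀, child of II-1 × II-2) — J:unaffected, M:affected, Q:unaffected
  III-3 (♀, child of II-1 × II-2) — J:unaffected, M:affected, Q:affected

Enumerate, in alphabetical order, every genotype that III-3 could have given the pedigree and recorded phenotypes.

III-3 ∈ {jj MM Qq, jj Mm Qq}

J/I-1 aff ·: Jj|JJ
J/I-2 aff ·: Jj|JJ
J/II-1 aff I-1×I-2: Jj
J/II-2 aff ·: Jj
J/III-1 un II-1×II-2: jj
J/III-2 un II-1×II-2: jj
J/III-3 un II-1×II-2: jj
⇒ J over [I-1,I-2,II-1,II-2,III-1,III-2,III-3]: 3 consistent
M/I-1 un ·: mm
M/I-2 aff ·: Mm|MM
M/II-1 aff I-1×I-2: Mm
M/II-2 aff ·: Mm
M/III-1 un II-1×II-2: mm
M/III-2 aff II-1×II-2: Mm|MM
M/III-3 aff II-1×II-2: Mm|MM
⇒ M over [I-1,I-2,II-1,II-2,III-1,III-2,III-3]: 8 consistent
Q/I-1 un ·: qq
Q/I-2 un ·: qq
Q/II-1 un I-1×I-2: qq
Q/II-2 aff ·: Qq
Q/III-1 un II-1×II-2: qq
Q/III-2 un II-1×II-2: qq
Q/III-3 aff II-1×II-2: Qq
⇒ Q over [I-1,I-2,II-1,II-2,III-1,III-2,III-3]: 1 consistent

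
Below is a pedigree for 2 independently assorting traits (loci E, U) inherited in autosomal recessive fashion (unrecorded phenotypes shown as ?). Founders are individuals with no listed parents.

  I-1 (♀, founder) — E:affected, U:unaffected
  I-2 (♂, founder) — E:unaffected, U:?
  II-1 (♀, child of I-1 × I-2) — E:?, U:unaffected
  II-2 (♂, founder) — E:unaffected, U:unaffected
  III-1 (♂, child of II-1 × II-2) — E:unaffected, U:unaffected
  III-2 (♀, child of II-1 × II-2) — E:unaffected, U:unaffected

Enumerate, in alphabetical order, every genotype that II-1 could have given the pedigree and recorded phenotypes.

II-1 ∈ {Ee UU, Ee Uu, ee UU, ee Uu}

E/I-1 aff ·: ee
E/I-2 un ·: EE|Ee
E/II-1 ? I-1×I-2: Ee|ee
E/II-2 un ·: EE|Ee
E/III-1 un II-1×II-2: EE|Ee
E/III-2 un II-1×II-2: EE|Ee
⇒ E over [I-1,I-2,II-1,II-2,III-1,III-2]: 18 consistent
U/I-1 un ·: UU|Uu
U/I-2 ? ·: UU|Uu|uu
U/II-1 un I-1×I-2: UU|Uu
U/II-2 un ·: UU|Uu
U/III-1 un II-1×II-2: UU|Uu
U/III-2 un II-1×II-2: UU|Uu
⇒ U over [I-1,I-2,II-1,II-2,III-1,III-2]: 60 consistent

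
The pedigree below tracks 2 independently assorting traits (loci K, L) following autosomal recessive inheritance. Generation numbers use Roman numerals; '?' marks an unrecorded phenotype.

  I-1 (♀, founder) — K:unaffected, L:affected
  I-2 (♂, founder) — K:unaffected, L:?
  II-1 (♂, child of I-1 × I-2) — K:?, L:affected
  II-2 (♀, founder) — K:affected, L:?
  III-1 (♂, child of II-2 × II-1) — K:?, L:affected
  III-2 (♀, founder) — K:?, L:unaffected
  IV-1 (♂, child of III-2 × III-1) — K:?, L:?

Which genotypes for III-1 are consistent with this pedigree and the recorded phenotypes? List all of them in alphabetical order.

III-1 ∈ {Kk ll, kk ll}

K/I-1 un ·: KK|Kk
K/I-2 un ·: KK|Kk
K/II-1 ? I-1×I-2: KK|Kk|kk
K/II-2 aff ·: kk
K/III-1 ? II-2×II-1: Kk|kk
K/III-2 ? ·: KK|Kk|kk
K/IV-1 ? III-2×III-1: KK|Kk|kk
⇒ K over [I-1,I-2,II-1,II-2,III-1,III-2,IV-1]: 65 consistent
L/I-1 aff ·: ll
L/I-2 ? ·: Ll|ll
L/II-1 aff I-1×I-2: ll
L/II-2 ? ·: Ll|ll
L/III-1 aff II-2×II-1: ll
L/III-2 un ·: LL|Ll
L/IV-1 ? III-2×III-1: Ll|ll
⇒ L over [I-1,I-2,II-1,II-2,III-1,III-2,IV-1]: 12 consistent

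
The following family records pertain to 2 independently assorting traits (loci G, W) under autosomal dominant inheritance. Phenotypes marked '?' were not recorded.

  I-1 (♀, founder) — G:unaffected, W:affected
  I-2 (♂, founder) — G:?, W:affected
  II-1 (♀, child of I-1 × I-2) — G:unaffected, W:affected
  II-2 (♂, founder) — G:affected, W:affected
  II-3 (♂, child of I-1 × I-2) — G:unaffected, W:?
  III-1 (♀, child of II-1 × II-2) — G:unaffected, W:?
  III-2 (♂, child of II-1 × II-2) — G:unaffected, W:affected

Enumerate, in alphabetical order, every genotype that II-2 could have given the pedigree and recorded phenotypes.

G/I-1 un ·: gg
G/I-2 ? ·: gg|Gg
G/II-1 un I-1×I-2: gg
G/II-2 aff ·: Gg
G/II-3 un I-1×I-2: gg
G/III-1 un II-1×II-2: gg
G/III-2 un II-1×II-2: gg
⇒ G over [I-1,I-2,II-1,II-2,II-3,III-1,III-2]: 2 consistent
W/I-1 aff ·: Ww|WW
W/I-2 aff ·: Ww|WW
W/II-1 aff I-1×I-2: Ww|WW
W/II-2 aff ·: Ww|WW
W/II-3 ? I-1×I-2: ww|Ww|WW
W/III-1 ? II-1×II-2: ww|Ww|WW
W/III-2 aff II-1×II-2: Ww|WW
⇒ W over [I-1,I-2,II-1,II-2,II-3,III-1,III-2]: 110 consistent

II-2 ∈ {Gg WW, Gg Ww}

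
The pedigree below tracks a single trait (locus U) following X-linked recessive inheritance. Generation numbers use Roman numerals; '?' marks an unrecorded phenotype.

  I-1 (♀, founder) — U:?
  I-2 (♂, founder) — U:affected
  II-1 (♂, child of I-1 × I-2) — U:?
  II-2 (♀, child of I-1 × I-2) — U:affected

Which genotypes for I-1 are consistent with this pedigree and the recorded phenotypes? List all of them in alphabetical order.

I-1 ∈ {X^UX^u, X^uX^u}

U/I-1 ? ·: X^UX^u|X^uX^u
U/I-2 aff ·: X^uY
U/II-1 ? I-1×I-2: X^UY|X^uY
U/II-2 aff I-1×I-2: X^uX^u
⇒ U over [I-1,I-2,II-1,II-2]: 3 consistent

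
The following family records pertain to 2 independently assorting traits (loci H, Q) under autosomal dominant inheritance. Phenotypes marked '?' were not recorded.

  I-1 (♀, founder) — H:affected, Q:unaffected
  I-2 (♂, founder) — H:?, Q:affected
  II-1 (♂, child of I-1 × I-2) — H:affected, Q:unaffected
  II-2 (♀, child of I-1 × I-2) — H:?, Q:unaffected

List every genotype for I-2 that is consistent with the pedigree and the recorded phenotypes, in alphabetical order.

I-2 ∈ {HH Qq, Hh Qq, hh Qq}

H/I-1 aff ·: Hh|HH
H/I-2 ? ·: hh|Hh|HH
H/II-1 aff I-1×I-2: Hh|HH
H/II-2 ? I-1×I-2: hh|Hh|HH
⇒ H over [I-1,I-2,II-1,II-2]: 18 consistent
Q/I-1 un ·: qq
Q/I-2 aff ·: Qq
Q/II-1 un I-1×I-2: qq
Q/II-2 un I-1×I-2: qq
⇒ Q over [I-1,I-2,II-1,II-2]: 1 consistent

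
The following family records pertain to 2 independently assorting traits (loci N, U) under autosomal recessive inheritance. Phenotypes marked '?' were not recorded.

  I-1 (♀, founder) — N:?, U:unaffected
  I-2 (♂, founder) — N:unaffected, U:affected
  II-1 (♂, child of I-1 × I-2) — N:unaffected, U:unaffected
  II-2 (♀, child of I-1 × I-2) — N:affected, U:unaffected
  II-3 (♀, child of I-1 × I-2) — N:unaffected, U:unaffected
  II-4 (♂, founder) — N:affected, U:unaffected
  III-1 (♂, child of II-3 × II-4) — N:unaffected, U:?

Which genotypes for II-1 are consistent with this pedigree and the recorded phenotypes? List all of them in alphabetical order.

N/I-1 ? ·: Nn|nn
N/I-2 un ·: Nn
N/II-1 un I-1×I-2: NN|Nn
N/II-2 aff I-1×I-2: nn
N/II-3 un I-1×I-2: NN|Nn
N/II-4 aff ·: nn
N/III-1 un II-3×II-4: Nn
⇒ N over [I-1,I-2,II-1,II-2,II-3,II-4,III-1]: 5 consistent
U/I-1 un ·: UU|Uu
U/I-2 aff ·: uu
U/II-1 un I-1×I-2: Uu
U/II-2 un I-1×I-2: Uu
U/II-3 un I-1×I-2: Uu
U/II-4 un ·: UU|Uu
U/III-1 ? II-3×II-4: UU|Uu|uu
⇒ U over [I-1,I-2,II-1,II-2,II-3,II-4,III-1]: 10 consistent

II-1 ∈ {NN Uu, Nn Uu}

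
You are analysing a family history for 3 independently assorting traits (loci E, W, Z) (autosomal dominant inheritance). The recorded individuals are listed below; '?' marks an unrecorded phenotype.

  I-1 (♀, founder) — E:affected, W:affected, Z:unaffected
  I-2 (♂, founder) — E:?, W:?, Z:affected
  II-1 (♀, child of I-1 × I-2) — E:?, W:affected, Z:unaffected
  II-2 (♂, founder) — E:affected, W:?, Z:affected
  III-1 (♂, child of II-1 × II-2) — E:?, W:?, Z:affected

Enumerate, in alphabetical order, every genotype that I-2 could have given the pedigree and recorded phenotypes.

I-2 ∈ {EE WW Zz, EE Ww Zz, EE ww Zz, Ee WW Zz, Ee Ww Zz, Ee ww Zz, ee WW Zz, ee Ww Zz, ee ww Zz}

E/I-1 aff ·: Ee|EE
E/I-2 ? ·: ee|Ee|EE
E/II-1 ? I-1×I-2: ee|Ee|EE
E/II-2 aff ·: Ee|EE
E/III-1 ? II-1×II-2: ee|Ee|EE
⇒ E over [I-1,I-2,II-1,II-2,III-1]: 43 consistent
W/I-1 aff ·: Ww|WW
W/I-2 ? ·: ww|Ww|WW
W/II-1 aff I-1×I-2: Ww|WW
W/II-2 ? ·: ww|Ww|WW
W/III-1 ? II-1×II-2: ww|Ww|WW
⇒ W over [I-1,I-2,II-1,II-2,III-1]: 51 consistent
Z/I-1 un ·: zz
Z/I-2 aff ·: Zz
Z/II-1 un I-1×I-2: zz
Z/II-2 aff ·: Zz|ZZ
Z/III-1 aff II-1×II-2: Zz
⇒ Z over [I-1,I-2,II-1,II-2,III-1]: 2 consistent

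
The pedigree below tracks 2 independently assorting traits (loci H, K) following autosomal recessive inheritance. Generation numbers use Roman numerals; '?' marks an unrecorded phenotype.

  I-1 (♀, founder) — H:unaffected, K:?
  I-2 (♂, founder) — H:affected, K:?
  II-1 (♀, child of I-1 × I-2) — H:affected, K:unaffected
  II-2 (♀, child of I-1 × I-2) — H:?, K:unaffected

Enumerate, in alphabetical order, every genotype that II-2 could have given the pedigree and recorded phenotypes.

II-2 ∈ {Hh KK, Hh Kk, hh KK, hh Kk}

H/I-1 un ·: Hh
H/I-2 aff ·: hh
H/II-1 aff I-1×I-2: hh
H/II-2 ? I-1×I-2: Hh|hh
⇒ H over [I-1,I-2,II-1,II-2]: 2 consistent
K/I-1 ? ·: KK|Kk|kk
K/I-2 ? ·: KK|Kk|kk
K/II-1 un I-1×I-2: KK|Kk
K/II-2 un I-1×I-2: KK|Kk
⇒ K over [I-1,I-2,II-1,II-2]: 17 consistent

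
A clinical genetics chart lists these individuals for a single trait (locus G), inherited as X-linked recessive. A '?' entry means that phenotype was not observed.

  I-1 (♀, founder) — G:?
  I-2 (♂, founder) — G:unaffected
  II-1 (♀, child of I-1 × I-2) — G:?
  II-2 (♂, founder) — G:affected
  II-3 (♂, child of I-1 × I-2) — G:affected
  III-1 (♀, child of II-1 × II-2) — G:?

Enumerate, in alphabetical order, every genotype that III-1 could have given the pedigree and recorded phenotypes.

G/I-1 ? ·: X^GX^g|X^gX^g
G/I-2 un ·: X^GY
G/II-1 ? I-1×I-2: X^GX^G|X^GX^g
G/II-2 aff ·: X^gY
G/II-3 aff I-1×I-2: X^gY
G/III-1 ? II-1×II-2: X^GX^g|X^gX^g
⇒ G over [I-1,I-2,II-1,II-2,II-3,III-1]: 5 consistent

III-1 ∈ {X^GX^g, X^gX^g}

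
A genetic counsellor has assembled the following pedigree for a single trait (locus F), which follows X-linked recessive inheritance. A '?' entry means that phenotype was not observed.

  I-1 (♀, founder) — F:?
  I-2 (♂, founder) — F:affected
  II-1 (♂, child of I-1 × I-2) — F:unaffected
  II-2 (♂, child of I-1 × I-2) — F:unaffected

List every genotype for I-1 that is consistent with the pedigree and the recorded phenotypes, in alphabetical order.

I-1 ∈ {X^FX^F, X^FX^f}

F/I-1 ? ·: X^FX^F|X^FX^f
F/I-2 aff ·: X^fY
F/II-1 un I-1×I-2: X^FY
F/II-2 un I-1×I-2: X^FY
⇒ F over [I-1,I-2,II-1,II-2]: 2 consistent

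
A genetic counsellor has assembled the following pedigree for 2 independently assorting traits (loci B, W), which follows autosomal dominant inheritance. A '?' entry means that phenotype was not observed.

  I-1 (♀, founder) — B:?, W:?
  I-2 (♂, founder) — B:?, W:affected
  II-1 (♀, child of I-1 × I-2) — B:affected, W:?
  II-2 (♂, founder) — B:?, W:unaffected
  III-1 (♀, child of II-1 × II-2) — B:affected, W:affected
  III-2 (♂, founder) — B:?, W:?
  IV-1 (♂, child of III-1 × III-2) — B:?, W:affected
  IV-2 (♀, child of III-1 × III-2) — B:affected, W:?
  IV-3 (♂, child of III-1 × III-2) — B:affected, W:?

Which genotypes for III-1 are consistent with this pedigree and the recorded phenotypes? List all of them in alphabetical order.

III-1 ∈ {BB Ww, Bb Ww}

B/I-1 ? ·: bb|Bb|BB
B/I-2 ? ·: bb|Bb|BB
B/II-1 aff I-1×I-2: Bb|BB
B/II-2 ? ·: bb|Bb|BB
B/III-1 aff II-1×II-2: Bb|BB
B/III-2 ? ·: bb|Bb|BB
B/IV-1 ? III-1×III-2: bb|Bb|BB
B/IV-2 aff III-1×III-2: Bb|BB
B/IV-3 aff III-1×III-2: Bb|BB
⇒ B over [I-1,I-2,II-1,II-2,III-1,III-2,IV-1,IV-2,IV-3]: 858 consistent
W/I-1 ? ·: ww|Ww|WW
W/I-2 aff ·: Ww|WW
W/II-1 ? I-1×I-2: Ww|WW
W/II-2 un ·: ww
W/III-1 aff II-1×II-2: Ww
W/III-2 ? ·: ww|Ww|WW
W/IV-1 aff III-1×III-2: Ww|WW
W/IV-2 ? III-1×III-2: ww|Ww|WW
W/IV-3 ? III-1×III-2: ww|Ww|WW
⇒ W over [I-1,I-2,II-1,II-2,III-1,III-2,IV-1,IV-2,IV-3]: 270 consistent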